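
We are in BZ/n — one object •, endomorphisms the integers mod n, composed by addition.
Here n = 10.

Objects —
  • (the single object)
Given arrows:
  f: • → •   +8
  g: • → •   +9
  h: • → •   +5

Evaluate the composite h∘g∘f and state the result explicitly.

Answer: +2

Trace:
  0 +8≡8 +9≡7 +5≡2  (mod 10)
result: +2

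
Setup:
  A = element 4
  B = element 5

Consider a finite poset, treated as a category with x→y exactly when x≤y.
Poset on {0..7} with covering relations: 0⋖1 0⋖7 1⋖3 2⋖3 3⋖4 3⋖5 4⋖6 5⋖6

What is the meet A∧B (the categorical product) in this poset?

Answer: A∧B = 3

Work:
{x : x<=A ∧ x<=B} = {0,1,2,3}  (A=4, B=5)
  0 <= 3
  1 <= 3
  2 <= 3
  3 <= 3
glb = 3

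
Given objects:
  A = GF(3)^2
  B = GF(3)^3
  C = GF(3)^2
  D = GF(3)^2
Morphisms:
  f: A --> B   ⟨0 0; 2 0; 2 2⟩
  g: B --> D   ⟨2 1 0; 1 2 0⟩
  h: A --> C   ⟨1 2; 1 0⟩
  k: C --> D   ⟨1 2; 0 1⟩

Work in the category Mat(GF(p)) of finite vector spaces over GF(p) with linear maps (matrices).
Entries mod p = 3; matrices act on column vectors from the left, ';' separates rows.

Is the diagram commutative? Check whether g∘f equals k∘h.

Answer: DOES NOT COMMUTE

Work:
Along f;g (path 1):
  e0=[1,0] f-->[0,2,2] g-->[2,1]
  e1=[0,1] f-->[0,0,2] g-->[0,0]
  ⟦path⟧₁ = ⟨2 0; 1 0⟩
Along h;k (path 2):
  e0=[1,0] h-->[1,1] k-->[0,1]
  e1=[0,1] h-->[2,0] k-->[2,0]
  ⟦path⟧₂ = ⟨0 2; 1 0⟩
Equal? distinct morphisms ✗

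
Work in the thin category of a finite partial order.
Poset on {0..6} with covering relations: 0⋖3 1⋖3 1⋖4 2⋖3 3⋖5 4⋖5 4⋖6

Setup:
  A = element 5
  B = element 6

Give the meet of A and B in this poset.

Lower bounds of A=5 and B=6: {1,4}
  1 <= 4
  4 <= 4
glb = 4

Answer: A∧B = 4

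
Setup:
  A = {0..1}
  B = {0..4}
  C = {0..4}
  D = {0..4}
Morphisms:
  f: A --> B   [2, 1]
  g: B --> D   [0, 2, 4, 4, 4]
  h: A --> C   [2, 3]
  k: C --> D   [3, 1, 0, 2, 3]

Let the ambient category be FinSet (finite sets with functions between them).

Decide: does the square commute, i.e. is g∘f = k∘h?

Along f;g (path 1):
  0 f-->2 g-->4
  1 f-->1 g-->2
  ⟦path⟧₁ = [4, 2]
Along h;k (path 2):
  0 h-->2 k-->0
  1 h-->3 k-->2
  ⟦path⟧₂ = [0, 2]
Equal? distinct morphisms ✗

Answer: DOES NOT COMMUTE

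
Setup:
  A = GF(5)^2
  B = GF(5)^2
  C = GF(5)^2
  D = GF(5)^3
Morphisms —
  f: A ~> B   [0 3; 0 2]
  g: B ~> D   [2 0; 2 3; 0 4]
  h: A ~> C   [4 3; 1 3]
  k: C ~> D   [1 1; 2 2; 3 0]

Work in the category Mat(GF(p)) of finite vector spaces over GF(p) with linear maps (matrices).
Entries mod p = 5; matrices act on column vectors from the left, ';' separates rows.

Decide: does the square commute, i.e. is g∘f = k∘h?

Along f;g (path 1):
  e0=(1,0) f~>(0,0) g~>(0,0,0)
  e1=(0,1) f~>(3,2) g~>(1,2,3)
  composite₁ = [0 1; 0 2; 0 3]
Along h;k (path 2):
  e0=(1,0) h~>(4,1) k~>(0,0,2)
  e1=(0,1) h~>(3,3) k~>(1,2,4)
  composite₂ = [0 1; 0 2; 2 4]
Equal? NO — does not commute

Answer: DOES NOT COMMUTE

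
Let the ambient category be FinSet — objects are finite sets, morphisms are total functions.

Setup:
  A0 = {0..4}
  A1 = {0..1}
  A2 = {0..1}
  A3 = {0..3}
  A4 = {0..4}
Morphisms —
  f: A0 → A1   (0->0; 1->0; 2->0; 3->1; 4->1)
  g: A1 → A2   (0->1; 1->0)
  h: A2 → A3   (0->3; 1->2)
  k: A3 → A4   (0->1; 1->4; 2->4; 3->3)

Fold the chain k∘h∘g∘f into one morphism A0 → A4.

  0 f→0 g→1 h→2 k→4
  1 f→0 g→1 h→2 k→4
  2 f→0 g→1 h→2 k→4
  3 f→1 g→0 h→3 k→3
  4 f→1 g→0 h→3 k→3
composite: (0->4; 1->4; 2->4; 3->3; 4->3)

Answer: (0->4; 1->4; 2->4; 3->3; 4->3)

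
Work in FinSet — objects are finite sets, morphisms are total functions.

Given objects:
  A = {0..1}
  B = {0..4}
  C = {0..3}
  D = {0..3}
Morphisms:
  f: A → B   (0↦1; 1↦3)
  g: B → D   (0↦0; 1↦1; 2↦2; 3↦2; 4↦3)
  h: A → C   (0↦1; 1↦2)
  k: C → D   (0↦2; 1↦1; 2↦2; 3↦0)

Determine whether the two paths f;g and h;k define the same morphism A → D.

Along f;g (path 1):
  0 f→1 g→1
  1 f→3 g→2
  composite₁ = (0↦1; 1↦2)
Along h;k (path 2):
  0 h→1 k→1
  1 h→2 k→2
  composite₂ = (0↦1; 1↦2)
Equal? equal; square commutes

Answer: COMMUTES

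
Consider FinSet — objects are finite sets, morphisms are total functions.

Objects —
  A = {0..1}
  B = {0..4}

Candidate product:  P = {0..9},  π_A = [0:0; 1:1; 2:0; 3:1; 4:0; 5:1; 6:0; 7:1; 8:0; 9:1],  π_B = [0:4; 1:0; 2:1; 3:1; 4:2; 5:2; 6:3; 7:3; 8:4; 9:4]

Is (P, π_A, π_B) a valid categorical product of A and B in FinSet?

Answer: NOT A VALID PRODUCT — duplicate pair at indices 8,0

Trace:
|A|·|B| = 2·5 = 10;  |P| = 10
Check the pairing map k ↦ (π_A(k), π_B(k)):
  0 : (0,4)
  1 : (1,0)
  2 : (0,1)
  3 : (1,1)
  4 : (0,2)
  5 : (1,2)
  6 : (0,3)
  7 : (1,3)
  8 : (0,4)  ✗ repeats pair of k=0
  9 : (1,4)
distinct pairs in image: 9 / 10 needed
  → (0,4) hit at k=0 and k=8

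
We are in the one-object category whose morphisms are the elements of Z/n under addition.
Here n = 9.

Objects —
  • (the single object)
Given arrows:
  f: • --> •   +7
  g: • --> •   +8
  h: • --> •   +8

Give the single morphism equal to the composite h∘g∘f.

Answer: +5

Trace:
  0 +7≡7 +8≡6 +8≡5  (mod 9)
result: +5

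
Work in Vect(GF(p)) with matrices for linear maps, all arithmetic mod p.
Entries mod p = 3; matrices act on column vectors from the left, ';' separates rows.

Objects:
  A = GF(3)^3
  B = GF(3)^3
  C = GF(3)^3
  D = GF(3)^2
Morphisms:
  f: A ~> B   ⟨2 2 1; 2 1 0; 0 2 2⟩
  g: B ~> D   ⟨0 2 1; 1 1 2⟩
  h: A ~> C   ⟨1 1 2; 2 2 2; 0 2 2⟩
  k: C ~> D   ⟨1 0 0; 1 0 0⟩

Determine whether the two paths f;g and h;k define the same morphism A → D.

Answer: COMMUTES

Work:
Along f;g (path 1):
  e0=(1,0,0) f~>(2,2,0) g~>(1,1)
  e1=(0,1,0) f~>(2,1,2) g~>(1,1)
  e2=(0,0,1) f~>(1,0,2) g~>(2,2)
  ⟦path⟧₁ = ⟨1 1 2; 1 1 2⟩
Along h;k (path 2):
  e0=(1,0,0) h~>(1,2,0) k~>(1,1)
  e1=(0,1,0) h~>(1,2,2) k~>(1,1)
  e2=(0,0,1) h~>(2,2,2) k~>(2,2)
  ⟦path⟧₂ = ⟨1 1 2; 1 1 2⟩
Equal? same morphism ✓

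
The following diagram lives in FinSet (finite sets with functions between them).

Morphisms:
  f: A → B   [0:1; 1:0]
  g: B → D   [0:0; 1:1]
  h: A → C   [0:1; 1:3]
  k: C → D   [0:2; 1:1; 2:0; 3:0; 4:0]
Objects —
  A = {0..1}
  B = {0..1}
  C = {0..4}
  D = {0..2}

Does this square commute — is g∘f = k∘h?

Answer: COMMUTES

Work:
1) trace f;g:
  0 f→1 g→1
  1 f→0 g→0
  composite₁ = [0:1; 1:0]
2) trace h;k:
  0 h→1 k→1
  1 h→3 k→0
  composite₂ = [0:1; 1:0]
Equal? equal; square commutes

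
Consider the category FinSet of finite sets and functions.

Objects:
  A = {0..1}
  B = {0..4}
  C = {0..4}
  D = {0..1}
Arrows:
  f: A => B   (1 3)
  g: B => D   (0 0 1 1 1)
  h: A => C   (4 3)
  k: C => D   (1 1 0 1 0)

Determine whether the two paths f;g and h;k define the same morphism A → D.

Along f;g (path 1):
  0 f=>1 g=>0
  1 f=>3 g=>1
  ⟦path⟧₁ = (0 1)
Along h;k (path 2):
  0 h=>4 k=>0
  1 h=>3 k=>1
  ⟦path⟧₂ = (0 1)
Equal? YES — commutes

Answer: COMMUTES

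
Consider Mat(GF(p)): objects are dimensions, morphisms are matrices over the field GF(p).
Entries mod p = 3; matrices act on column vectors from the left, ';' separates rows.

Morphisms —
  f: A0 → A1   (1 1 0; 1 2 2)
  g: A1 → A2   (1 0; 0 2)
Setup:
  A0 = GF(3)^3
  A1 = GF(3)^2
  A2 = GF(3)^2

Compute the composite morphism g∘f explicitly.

  e0=(1,0,0) f→(1,1) g→(1,2)
  e1=(0,1,0) f→(1,2) g→(1,1)
  e2=(0,0,1) f→(0,2) g→(0,1)
composite: (1 1 0; 2 1 1)

Answer: (1 1 0; 2 1 1)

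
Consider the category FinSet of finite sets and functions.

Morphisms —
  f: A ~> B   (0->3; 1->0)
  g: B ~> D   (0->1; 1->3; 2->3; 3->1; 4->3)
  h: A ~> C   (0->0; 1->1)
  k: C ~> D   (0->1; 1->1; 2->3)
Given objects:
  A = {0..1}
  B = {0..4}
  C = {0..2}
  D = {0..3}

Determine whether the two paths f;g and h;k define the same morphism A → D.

Path 1 = f;g:
  0 f~>3 g~>1
  1 f~>0 g~>1
  composite₁ = (0->1; 1->1)
Path 2 = h;k:
  0 h~>0 k~>1
  1 h~>1 k~>1
  composite₂ = (0->1; 1->1)
Equal? YES — commutes

Answer: COMMUTES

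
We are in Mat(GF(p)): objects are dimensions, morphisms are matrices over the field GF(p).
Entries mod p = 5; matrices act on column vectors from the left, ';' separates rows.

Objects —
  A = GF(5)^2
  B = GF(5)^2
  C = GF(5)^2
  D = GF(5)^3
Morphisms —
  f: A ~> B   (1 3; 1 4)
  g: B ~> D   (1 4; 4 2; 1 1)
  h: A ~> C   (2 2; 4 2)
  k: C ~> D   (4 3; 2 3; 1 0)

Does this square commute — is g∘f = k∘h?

Answer: COMMUTES

Derivation:
Along f;g (path 1):
  e0=[1,0] f~>[1,1] g~>[0,1,2]
  e1=[0,1] f~>[3,4] g~>[4,0,2]
  result₁ = (0 4; 1 0; 2 2)
Along h;k (path 2):
  e0=[1,0] h~>[2,4] k~>[0,1,2]
  e1=[0,1] h~>[2,2] k~>[4,0,2]
  result₂ = (0 4; 1 0; 2 2)
Equal? same morphism ✓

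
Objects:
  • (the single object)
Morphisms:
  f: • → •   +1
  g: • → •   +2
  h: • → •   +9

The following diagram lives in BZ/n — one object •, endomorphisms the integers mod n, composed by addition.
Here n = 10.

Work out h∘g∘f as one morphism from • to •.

  0 +1≡1 +2≡3 +9≡2  (mod 10)
⟦path⟧: +2

Answer: +2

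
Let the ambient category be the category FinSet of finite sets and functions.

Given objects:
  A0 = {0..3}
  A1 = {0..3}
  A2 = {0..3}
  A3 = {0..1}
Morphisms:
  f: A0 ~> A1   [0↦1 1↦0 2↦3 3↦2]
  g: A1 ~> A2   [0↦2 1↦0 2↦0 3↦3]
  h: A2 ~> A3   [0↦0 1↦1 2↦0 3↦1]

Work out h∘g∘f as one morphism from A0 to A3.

Answer: [0↦0 1↦0 2↦1 3↦0]

Derivation:
  0 f~>1 g~>0 h~>0
  1 f~>0 g~>2 h~>0
  2 f~>3 g~>3 h~>1
  3 f~>2 g~>0 h~>0
result: [0↦0 1↦0 2↦1 3↦0]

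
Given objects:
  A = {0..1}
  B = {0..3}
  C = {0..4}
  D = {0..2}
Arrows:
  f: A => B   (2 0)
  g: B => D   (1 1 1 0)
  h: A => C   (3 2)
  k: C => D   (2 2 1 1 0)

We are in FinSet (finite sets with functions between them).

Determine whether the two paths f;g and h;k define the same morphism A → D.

Answer: COMMUTES

Work:
Path 1 = f;g:
  0 f=>2 g=>1
  1 f=>0 g=>1
  result₁ = (1 1)
Path 2 = h;k:
  0 h=>3 k=>1
  1 h=>2 k=>1
  result₂ = (1 1)
Equal? YES — commutes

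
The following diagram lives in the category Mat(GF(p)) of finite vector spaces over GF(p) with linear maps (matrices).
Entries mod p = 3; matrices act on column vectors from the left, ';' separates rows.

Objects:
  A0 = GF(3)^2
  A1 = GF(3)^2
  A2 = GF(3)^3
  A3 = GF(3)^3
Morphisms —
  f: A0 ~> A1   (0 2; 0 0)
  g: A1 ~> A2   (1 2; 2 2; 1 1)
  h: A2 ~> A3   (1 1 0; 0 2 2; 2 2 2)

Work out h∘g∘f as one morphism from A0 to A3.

Answer: (0 0; 0 0; 0 1)

Derivation:
  e0=⟨1,0⟩ f~>⟨0,0⟩ g~>⟨0,0,0⟩ h~>⟨0,0,0⟩
  e1=⟨0,1⟩ f~>⟨2,0⟩ g~>⟨2,1,2⟩ h~>⟨0,0,1⟩
result: (0 0; 0 0; 0 1)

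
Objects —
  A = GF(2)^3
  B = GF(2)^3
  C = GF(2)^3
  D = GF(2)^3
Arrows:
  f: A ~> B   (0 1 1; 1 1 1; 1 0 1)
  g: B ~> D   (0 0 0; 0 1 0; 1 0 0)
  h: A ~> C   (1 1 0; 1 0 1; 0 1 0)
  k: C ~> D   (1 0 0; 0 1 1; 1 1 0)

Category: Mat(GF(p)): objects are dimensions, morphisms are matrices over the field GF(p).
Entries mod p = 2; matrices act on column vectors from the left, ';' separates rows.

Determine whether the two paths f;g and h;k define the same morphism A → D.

1) trace f;g:
  e0=⟨1,0,0⟩ f~>⟨0,1,1⟩ g~>⟨0,1,0⟩
  e1=⟨0,1,0⟩ f~>⟨1,1,0⟩ g~>⟨0,1,1⟩
  e2=⟨0,0,1⟩ f~>⟨1,1,1⟩ g~>⟨0,1,1⟩
  composite₁ = (0 0 0; 1 1 1; 0 1 1)
2) trace h;k:
  e0=⟨1,0,0⟩ h~>⟨1,1,0⟩ k~>⟨1,1,0⟩
  e1=⟨0,1,0⟩ h~>⟨1,0,1⟩ k~>⟨1,1,1⟩
  e2=⟨0,0,1⟩ h~>⟨0,1,0⟩ k~>⟨0,1,1⟩
  composite₂ = (1 1 0; 1 1 1; 0 1 1)
Equal? differ; not commutative

Answer: DOES NOT COMMUTE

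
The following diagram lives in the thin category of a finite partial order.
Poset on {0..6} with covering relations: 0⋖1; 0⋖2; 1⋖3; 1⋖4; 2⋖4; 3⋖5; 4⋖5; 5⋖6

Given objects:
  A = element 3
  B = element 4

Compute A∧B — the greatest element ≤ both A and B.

Lower bounds of A=3 and B=4: {0,1}
  0 ⊑ 1
  1 ⊑ 1
glb = 1

Answer: A∧B = 1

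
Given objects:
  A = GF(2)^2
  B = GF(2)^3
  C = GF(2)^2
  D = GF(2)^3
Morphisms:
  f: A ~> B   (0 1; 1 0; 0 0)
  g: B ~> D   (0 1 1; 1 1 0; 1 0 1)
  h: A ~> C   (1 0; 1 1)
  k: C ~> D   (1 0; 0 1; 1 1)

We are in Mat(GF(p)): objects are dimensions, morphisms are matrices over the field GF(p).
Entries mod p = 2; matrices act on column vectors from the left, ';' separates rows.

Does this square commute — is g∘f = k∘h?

Answer: COMMUTES

Trace:
1) trace f;g:
  e0=⟨1,0⟩ f~>⟨0,1,0⟩ g~>⟨1,1,0⟩
  e1=⟨0,1⟩ f~>⟨1,0,0⟩ g~>⟨0,1,1⟩
  composite₁ = (1 0; 1 1; 0 1)
2) trace h;k:
  e0=⟨1,0⟩ h~>⟨1,1⟩ k~>⟨1,1,0⟩
  e1=⟨0,1⟩ h~>⟨0,1⟩ k~>⟨0,1,1⟩
  composite₂ = (1 0; 1 1; 0 1)
Equal? YES — commutes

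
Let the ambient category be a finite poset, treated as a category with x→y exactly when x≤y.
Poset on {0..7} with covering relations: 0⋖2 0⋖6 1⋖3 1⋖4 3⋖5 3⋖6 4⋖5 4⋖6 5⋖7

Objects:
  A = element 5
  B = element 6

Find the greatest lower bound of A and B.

Answer: NO MEET EXISTS

Work:
Lower bounds of A=5 and B=6: {1,3,4}
  maximal lower bounds 3 and 4 are incomparable: neither 3⊑4 nor 4⊑3
→ no greatest lower bound exists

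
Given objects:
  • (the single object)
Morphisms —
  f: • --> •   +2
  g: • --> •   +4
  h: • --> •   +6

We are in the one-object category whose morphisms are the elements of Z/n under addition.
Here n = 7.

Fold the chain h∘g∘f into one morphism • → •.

  0 +2≡2 +4≡6 +6≡5  (mod 7)
result: +5

Answer: +5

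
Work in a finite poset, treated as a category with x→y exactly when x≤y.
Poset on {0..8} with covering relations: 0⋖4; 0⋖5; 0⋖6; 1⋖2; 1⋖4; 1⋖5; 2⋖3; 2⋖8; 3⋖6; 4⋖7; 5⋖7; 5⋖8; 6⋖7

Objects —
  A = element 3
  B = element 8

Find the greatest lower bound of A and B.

Answer: A∧B = 2

Work:
{x : x⊑A ∧ x⊑B} = {1,2}  (A=3, B=8)
  1 ⊑ 2
  2 ⊑ 2
glb = 2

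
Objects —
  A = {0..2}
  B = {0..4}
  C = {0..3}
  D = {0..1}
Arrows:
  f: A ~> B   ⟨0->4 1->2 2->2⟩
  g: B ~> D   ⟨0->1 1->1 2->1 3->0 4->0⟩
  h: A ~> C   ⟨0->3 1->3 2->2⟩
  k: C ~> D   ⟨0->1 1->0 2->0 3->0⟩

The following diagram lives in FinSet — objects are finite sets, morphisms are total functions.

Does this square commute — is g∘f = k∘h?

Answer: DOES NOT COMMUTE

Work:
1) trace f;g:
  0 f~>4 g~>0
  1 f~>2 g~>1
  2 f~>2 g~>1
  composite₁ = ⟨0->0 1->1 2->1⟩
2) trace h;k:
  0 h~>3 k~>0
  1 h~>3 k~>0
  2 h~>2 k~>0
  composite₂ = ⟨0->0 1->0 2->0⟩
Equal? differ; not commutative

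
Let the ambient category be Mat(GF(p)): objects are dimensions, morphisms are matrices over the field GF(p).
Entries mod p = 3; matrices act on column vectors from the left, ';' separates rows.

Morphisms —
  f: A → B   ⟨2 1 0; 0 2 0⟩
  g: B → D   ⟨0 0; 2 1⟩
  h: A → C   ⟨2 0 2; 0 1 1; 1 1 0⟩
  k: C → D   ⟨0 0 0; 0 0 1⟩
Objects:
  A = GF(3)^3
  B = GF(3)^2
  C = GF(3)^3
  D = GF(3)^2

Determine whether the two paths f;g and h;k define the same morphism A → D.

Path 1 = f;g:
  e0=⟨1,0,0⟩ f→⟨2,0⟩ g→⟨0,1⟩
  e1=⟨0,1,0⟩ f→⟨1,2⟩ g→⟨0,1⟩
  e2=⟨0,0,1⟩ f→⟨0,0⟩ g→⟨0,0⟩
  composite₁ = ⟨0 0 0; 1 1 0⟩
Path 2 = h;k:
  e0=⟨1,0,0⟩ h→⟨2,0,1⟩ k→⟨0,1⟩
  e1=⟨0,1,0⟩ h→⟨0,1,1⟩ k→⟨0,1⟩
  e2=⟨0,0,1⟩ h→⟨2,1,0⟩ k→⟨0,0⟩
  composite₂ = ⟨0 0 0; 1 1 0⟩
Equal? YES — commutes

Answer: COMMUTES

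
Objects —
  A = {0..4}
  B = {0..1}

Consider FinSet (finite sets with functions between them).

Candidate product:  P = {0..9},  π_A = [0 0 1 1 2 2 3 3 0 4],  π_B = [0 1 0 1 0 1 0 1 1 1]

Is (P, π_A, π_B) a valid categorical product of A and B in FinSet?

|A|·|B| = 5·2 = 10;  |P| = 10
Check the pairing map k ↦ (π_A(k), π_B(k)):
  0 ↦ (0,0)
  1 ↦ (0,1)
  2 ↦ (1,0)
  3 ↦ (1,1)
  4 ↦ (2,0)
  5 ↦ (2,1)
  6 ↦ (3,0)
  7 ↦ (3,1)
  8 ↦ (0,1)  ✗ repeats pair of k=1
  9 ↦ (4,1)
distinct pairs in image: 9 / 10 needed
  → (0,1) hit at k=1 and k=8

Answer: NOT A VALID PRODUCT — duplicate pair at indices 1,8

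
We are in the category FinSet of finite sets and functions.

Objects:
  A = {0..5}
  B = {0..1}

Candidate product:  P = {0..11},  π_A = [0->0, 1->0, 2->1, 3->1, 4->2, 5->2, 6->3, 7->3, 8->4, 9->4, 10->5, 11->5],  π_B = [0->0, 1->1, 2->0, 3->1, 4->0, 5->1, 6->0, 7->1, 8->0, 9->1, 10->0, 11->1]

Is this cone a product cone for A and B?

|A|·|B| = 6·2 = 12;  |P| = 12
Check the pairing map k ↦ (π_A(k), π_B(k)):
  0 -> (0,0)
  1 -> (0,1)
  2 -> (1,0)
  3 -> (1,1)
  4 -> (2,0)
  5 -> (2,1)
  6 -> (3,0)
  7 -> (3,1)
  8 -> (4,0)
  9 -> (4,1)
  10 -> (5,0)
  11 -> (5,1)
distinct pairs in image: 12 / 12 needed
  → bijection onto A×B; projections well-typed.

Answer: VALID PRODUCT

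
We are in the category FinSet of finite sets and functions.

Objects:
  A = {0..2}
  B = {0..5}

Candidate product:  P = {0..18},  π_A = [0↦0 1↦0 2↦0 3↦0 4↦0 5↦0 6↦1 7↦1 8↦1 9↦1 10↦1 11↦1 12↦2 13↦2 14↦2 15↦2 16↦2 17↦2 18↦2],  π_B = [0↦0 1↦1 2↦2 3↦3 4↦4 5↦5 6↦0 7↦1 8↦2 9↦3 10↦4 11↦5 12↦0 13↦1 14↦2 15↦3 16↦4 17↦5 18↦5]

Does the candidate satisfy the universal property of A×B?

|A|·|B| = 3·6 = 18;  |P| = 19
  → cardinalities differ; no bijection possible.

Answer: NOT A VALID PRODUCT — |P|=19 ≠ |A|·|B|=18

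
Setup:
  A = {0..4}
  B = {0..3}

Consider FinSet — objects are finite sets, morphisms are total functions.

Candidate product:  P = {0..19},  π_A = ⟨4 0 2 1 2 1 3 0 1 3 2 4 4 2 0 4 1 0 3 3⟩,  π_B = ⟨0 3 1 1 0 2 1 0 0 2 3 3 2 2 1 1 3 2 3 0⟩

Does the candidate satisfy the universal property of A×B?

|A|·|B| = 5·4 = 20;  |P| = 20
Check the pairing map k ↦ (π_A(k), π_B(k)):
  0 : (4,0)
  1 : (0,3)
  2 : (2,1)
  3 : (1,1)
  4 : (2,0)
  5 : (1,2)
  6 : (3,1)
  7 : (0,0)
  8 : (1,0)
  9 : (3,2)
  10 : (2,3)
  11 : (4,3)
  12 : (4,2)
  13 : (2,2)
  14 : (0,1)
  15 : (4,1)
  16 : (1,3)
  17 : (0,2)
  18 : (3,3)
  19 : (3,0)
distinct pairs in image: 20 / 20 needed
  → bijection onto A×B; projections well-typed.

Answer: VALID PRODUCT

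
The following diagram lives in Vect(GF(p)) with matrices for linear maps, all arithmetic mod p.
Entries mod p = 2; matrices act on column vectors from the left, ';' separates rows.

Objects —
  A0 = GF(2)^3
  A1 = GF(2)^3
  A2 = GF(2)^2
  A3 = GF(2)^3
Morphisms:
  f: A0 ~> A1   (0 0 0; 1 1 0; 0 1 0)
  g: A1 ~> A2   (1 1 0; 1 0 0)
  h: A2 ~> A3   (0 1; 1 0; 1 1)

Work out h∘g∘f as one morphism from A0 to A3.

  e0=[1,0,0] f~>[0,1,0] g~>[1,0] h~>[0,1,1]
  e1=[0,1,0] f~>[0,1,1] g~>[1,0] h~>[0,1,1]
  e2=[0,0,1] f~>[0,0,0] g~>[0,0] h~>[0,0,0]
result: (0 0 0; 1 1 0; 1 1 0)

Answer: (0 0 0; 1 1 0; 1 1 0)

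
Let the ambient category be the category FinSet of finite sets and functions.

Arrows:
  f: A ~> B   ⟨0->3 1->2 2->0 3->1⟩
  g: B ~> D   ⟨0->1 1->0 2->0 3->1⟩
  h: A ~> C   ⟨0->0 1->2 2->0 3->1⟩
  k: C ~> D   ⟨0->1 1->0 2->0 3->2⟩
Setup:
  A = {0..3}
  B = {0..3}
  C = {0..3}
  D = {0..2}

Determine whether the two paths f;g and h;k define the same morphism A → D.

Answer: COMMUTES

Work:
Along f;g (path 1):
  0 f~>3 g~>1
  1 f~>2 g~>0
  2 f~>0 g~>1
  3 f~>1 g~>0
  composite₁ = ⟨0->1 1->0 2->1 3->0⟩
Along h;k (path 2):
  0 h~>0 k~>1
  1 h~>2 k~>0
  2 h~>0 k~>1
  3 h~>1 k~>0
  composite₂ = ⟨0->1 1->0 2->1 3->0⟩
Equal? same morphism ✓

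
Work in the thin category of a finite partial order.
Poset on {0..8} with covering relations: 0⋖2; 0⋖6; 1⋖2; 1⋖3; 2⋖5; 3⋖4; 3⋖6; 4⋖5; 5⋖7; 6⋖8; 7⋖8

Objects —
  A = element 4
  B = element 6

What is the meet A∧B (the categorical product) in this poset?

Lower bounds of A=4 and B=6: {1,3}
  1 ⊑ 3
  3 ⊑ 3
glb = 3

Answer: A∧B = 3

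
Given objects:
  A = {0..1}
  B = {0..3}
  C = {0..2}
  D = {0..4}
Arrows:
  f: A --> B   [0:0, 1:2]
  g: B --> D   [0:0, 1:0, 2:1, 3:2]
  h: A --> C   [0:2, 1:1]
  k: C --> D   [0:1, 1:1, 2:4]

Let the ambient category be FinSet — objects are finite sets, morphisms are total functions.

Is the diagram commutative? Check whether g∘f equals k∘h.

1) trace f;g:
  0 f-->0 g-->0
  1 f-->2 g-->1
  ⟦path⟧₁ = [0:0, 1:1]
2) trace h;k:
  0 h-->2 k-->4
  1 h-->1 k-->1
  ⟦path⟧₂ = [0:4, 1:1]
Equal? distinct morphisms ✗

Answer: DOES NOT COMMUTE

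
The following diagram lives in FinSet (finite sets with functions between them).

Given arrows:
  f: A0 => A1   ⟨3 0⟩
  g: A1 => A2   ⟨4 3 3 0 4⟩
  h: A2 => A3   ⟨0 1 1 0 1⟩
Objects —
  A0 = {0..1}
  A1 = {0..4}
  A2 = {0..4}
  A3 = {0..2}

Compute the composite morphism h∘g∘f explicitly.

Answer: ⟨0 1⟩

Work:
  0 f=>3 g=>0 h=>0
  1 f=>0 g=>4 h=>1
⟦path⟧: ⟨0 1⟩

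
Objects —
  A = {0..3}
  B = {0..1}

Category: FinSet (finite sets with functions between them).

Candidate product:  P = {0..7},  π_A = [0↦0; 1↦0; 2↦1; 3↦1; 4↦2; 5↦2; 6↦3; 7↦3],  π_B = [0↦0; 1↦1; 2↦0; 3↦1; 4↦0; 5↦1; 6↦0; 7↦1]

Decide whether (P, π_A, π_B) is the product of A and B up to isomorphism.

|A|·|B| = 4·2 = 8;  |P| = 8
Check the pairing map k ↦ (π_A(k), π_B(k)):
  0 ↦ (0,0)
  1 ↦ (0,1)
  2 ↦ (1,0)
  3 ↦ (1,1)
  4 ↦ (2,0)
  5 ↦ (2,1)
  6 ↦ (3,0)
  7 ↦ (3,1)
distinct pairs in image: 8 / 8 needed
  → bijection onto A×B; projections well-typed.

Answer: VALID PRODUCT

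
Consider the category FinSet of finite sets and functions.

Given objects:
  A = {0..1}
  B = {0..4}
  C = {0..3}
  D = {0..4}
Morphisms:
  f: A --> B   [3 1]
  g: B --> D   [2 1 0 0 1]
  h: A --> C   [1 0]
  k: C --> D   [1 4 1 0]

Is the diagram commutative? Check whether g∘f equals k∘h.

Answer: DOES NOT COMMUTE

Derivation:
1) trace f;g:
  0 f-->3 g-->0
  1 f-->1 g-->1
  composite₁ = [0 1]
2) trace h;k:
  0 h-->1 k-->4
  1 h-->0 k-->1
  composite₂ = [4 1]
Equal? distinct morphisms ✗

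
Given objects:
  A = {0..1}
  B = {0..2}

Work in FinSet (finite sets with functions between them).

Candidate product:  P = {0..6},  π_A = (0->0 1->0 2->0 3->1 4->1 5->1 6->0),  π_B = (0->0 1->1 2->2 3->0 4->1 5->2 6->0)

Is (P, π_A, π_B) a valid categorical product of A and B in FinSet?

Answer: NOT A VALID PRODUCT — |P|=7 ≠ |A|·|B|=6

Work:
|A|·|B| = 2·3 = 6;  |P| = 7
  → cardinalities differ; no bijection possible.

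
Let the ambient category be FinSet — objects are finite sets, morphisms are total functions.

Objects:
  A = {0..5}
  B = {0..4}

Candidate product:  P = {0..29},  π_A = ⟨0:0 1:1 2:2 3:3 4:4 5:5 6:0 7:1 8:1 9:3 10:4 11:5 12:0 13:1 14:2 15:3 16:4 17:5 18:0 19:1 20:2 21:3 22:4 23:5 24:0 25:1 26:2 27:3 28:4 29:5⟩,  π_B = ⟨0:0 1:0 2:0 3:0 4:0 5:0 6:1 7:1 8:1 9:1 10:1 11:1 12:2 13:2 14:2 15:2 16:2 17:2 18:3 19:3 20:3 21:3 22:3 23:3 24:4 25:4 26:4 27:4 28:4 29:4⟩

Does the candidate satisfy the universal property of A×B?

Answer: NOT A VALID PRODUCT — duplicate pair at indices 7,8

Work:
|A|·|B| = 6·5 = 30;  |P| = 30
Check the pairing map k ↦ (π_A(k), π_B(k)):
  0 : (0,0)
  1 : (1,0)
  2 : (2,0)
  3 : (3,0)
  4 : (4,0)
  5 : (5,0)
  6 : (0,1)
  7 : (1,1)
  8 : (1,1)  ✗ repeats pair of k=7
  9 : (3,1)
  10 : (4,1)
  11 : (5,1)
  12 : (0,2)
  13 : (1,2)
  14 : (2,2)
  15 : (3,2)
  16 : (4,2)
  17 : (5,2)
  18 : (0,3)
  19 : (1,3)
  20 : (2,3)
  21 : (3,3)
  22 : (4,3)
  23 : (5,3)
  24 : (0,4)
  25 : (1,4)
  26 : (2,4)
  27 : (3,4)
  28 : (4,4)
  29 : (5,4)
distinct pairs in image: 29 / 30 needed
  → (1,1) hit at k=7 and k=8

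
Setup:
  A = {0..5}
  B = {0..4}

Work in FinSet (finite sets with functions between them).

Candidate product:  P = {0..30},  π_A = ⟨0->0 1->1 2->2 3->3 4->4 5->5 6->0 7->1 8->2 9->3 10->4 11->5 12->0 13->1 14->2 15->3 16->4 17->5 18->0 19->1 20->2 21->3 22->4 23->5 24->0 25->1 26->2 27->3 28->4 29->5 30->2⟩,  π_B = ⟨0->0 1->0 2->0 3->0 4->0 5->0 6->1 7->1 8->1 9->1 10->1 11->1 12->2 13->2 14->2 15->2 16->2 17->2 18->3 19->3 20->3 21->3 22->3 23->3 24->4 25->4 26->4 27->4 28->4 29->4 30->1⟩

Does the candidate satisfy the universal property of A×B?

|A|·|B| = 6·5 = 30;  |P| = 31
  → cardinalities differ; no bijection possible.

Answer: NOT A VALID PRODUCT — |P|=31 ≠ |A|·|B|=30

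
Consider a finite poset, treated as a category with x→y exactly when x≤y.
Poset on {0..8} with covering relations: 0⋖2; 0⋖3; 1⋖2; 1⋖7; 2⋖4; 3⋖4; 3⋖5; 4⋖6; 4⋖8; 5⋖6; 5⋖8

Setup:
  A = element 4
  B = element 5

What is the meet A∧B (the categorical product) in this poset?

{x : x⊑A ∧ x⊑B} = {0,3}  (A=4, B=5)
  0 ⊑ 3
  3 ⊑ 3
glb = 3

Answer: A∧B = 3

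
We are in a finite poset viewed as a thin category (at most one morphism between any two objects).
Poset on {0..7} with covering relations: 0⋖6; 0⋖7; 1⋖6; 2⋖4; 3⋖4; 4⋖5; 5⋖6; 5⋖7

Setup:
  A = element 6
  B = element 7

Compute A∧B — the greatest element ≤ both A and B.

Answer: NO MEET EXISTS

Work:
Lower bounds of A=6 and B=7: {0,2,3,4,5}
  maximal lower bounds 0 and 5 are incomparable: neither 0≤5 nor 5≤0
→ no greatest lower bound exists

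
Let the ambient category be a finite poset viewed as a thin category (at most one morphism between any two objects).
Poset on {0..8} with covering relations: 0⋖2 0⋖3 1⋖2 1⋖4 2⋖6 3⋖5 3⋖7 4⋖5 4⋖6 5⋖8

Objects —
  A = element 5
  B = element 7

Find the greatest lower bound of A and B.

Answer: A∧B = 3

Derivation:
Common predecessors of 5,7: {0,3}
  0 ≤ 3
  3 ≤ 3
glb = 3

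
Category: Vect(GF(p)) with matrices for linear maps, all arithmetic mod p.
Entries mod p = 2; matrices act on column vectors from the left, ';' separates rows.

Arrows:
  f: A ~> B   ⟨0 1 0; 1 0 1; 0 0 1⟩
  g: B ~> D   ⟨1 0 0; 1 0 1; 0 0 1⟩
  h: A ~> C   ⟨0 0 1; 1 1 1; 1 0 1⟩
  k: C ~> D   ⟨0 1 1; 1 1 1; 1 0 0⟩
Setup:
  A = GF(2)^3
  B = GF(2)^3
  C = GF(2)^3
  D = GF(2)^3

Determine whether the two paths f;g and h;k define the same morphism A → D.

1) trace f;g:
  e0=⟨1,0,0⟩ f~>⟨0,1,0⟩ g~>⟨0,0,0⟩
  e1=⟨0,1,0⟩ f~>⟨1,0,0⟩ g~>⟨1,1,0⟩
  e2=⟨0,0,1⟩ f~>⟨0,1,1⟩ g~>⟨0,1,1⟩
  composite₁ = ⟨0 1 0; 0 1 1; 0 0 1⟩
2) trace h;k:
  e0=⟨1,0,0⟩ h~>⟨0,1,1⟩ k~>⟨0,0,0⟩
  e1=⟨0,1,0⟩ h~>⟨0,1,0⟩ k~>⟨1,1,0⟩
  e2=⟨0,0,1⟩ h~>⟨1,1,1⟩ k~>⟨0,1,1⟩
  composite₂ = ⟨0 1 0; 0 1 1; 0 0 1⟩
Equal? YES — commutes

Answer: COMMUTES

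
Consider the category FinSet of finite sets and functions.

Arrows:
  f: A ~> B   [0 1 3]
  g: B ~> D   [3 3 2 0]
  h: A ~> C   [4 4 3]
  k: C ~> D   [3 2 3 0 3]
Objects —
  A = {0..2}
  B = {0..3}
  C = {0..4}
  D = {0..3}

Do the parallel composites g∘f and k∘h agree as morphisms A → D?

Path 1 = f;g:
  0 f~>0 g~>3
  1 f~>1 g~>3
  2 f~>3 g~>0
  ⟦path⟧₁ = [3 3 0]
Path 2 = h;k:
  0 h~>4 k~>3
  1 h~>4 k~>3
  2 h~>3 k~>0
  ⟦path⟧₂ = [3 3 0]
Equal? YES — commutes

Answer: COMMUTES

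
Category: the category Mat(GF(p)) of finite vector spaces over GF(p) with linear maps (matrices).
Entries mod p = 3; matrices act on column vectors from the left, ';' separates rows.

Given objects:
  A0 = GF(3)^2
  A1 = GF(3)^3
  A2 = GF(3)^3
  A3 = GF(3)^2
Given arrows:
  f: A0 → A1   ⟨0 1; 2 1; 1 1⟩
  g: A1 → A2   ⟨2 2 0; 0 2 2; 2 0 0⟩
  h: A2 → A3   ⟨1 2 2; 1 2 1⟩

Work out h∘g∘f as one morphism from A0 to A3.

Answer: ⟨1 1; 1 2⟩

Work:
  e0=⟨1,0⟩ f→⟨0,2,1⟩ g→⟨1,0,0⟩ h→⟨1,1⟩
  e1=⟨0,1⟩ f→⟨1,1,1⟩ g→⟨1,1,2⟩ h→⟨1,2⟩
⟦path⟧: ⟨1 1; 1 2⟩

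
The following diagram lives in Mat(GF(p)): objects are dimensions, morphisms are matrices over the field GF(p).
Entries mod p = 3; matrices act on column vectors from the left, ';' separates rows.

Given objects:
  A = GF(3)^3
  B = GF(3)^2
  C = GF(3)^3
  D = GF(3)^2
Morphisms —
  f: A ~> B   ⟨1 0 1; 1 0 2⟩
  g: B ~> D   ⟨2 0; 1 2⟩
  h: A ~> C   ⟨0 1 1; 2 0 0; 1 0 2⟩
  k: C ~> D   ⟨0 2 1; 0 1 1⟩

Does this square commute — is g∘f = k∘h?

1) trace f;g:
  e0=[1,0,0] f~>[1,1] g~>[2,0]
  e1=[0,1,0] f~>[0,0] g~>[0,0]
  e2=[0,0,1] f~>[1,2] g~>[2,2]
  result₁ = ⟨2 0 2; 0 0 2⟩
2) trace h;k:
  e0=[1,0,0] h~>[0,2,1] k~>[2,0]
  e1=[0,1,0] h~>[1,0,0] k~>[0,0]
  e2=[0,0,1] h~>[1,0,2] k~>[2,2]
  result₂ = ⟨2 0 2; 0 0 2⟩
Equal? same morphism ✓

Answer: COMMUTES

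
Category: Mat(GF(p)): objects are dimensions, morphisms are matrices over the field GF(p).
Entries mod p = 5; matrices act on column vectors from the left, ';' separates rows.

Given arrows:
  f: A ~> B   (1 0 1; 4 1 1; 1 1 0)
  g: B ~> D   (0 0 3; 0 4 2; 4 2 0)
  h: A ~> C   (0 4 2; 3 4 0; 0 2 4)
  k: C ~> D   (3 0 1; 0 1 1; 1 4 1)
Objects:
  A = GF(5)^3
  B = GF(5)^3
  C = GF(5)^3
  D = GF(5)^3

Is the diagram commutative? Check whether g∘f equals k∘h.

Answer: DOES NOT COMMUTE

Trace:
Along f;g (path 1):
  e0=[1,0,0] f~>[1,4,1] g~>[3,3,2]
  e1=[0,1,0] f~>[0,1,1] g~>[3,1,2]
  e2=[0,0,1] f~>[1,1,0] g~>[0,4,1]
  ⟦path⟧₁ = (3 3 0; 3 1 4; 2 2 1)
Along h;k (path 2):
  e0=[1,0,0] h~>[0,3,0] k~>[0,3,2]
  e1=[0,1,0] h~>[4,4,2] k~>[4,1,2]
  e2=[0,0,1] h~>[2,0,4] k~>[0,4,1]
  ⟦path⟧₂ = (0 4 0; 3 1 4; 2 2 1)
Equal? distinct morphisms ✗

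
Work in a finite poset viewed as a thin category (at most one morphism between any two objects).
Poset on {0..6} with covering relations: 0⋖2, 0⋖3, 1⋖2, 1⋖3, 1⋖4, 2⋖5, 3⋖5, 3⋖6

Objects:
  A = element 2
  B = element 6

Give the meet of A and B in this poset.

Answer: NO MEET EXISTS

Derivation:
Common predecessors of 2,6: {0,1}
  maximal lower bounds 0 and 1 are incomparable: neither 0≤1 nor 1≤0
→ no greatest lower bound exists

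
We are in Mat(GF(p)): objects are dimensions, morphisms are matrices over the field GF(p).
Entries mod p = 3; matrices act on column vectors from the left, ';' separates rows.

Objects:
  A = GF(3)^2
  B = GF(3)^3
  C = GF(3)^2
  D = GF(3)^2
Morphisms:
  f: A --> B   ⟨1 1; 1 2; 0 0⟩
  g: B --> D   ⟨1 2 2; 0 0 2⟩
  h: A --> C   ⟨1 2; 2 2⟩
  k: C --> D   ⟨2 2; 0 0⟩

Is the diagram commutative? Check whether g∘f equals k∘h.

Answer: COMMUTES

Trace:
1) trace f;g:
  e0=⟨1,0⟩ f-->⟨1,1,0⟩ g-->⟨0,0⟩
  e1=⟨0,1⟩ f-->⟨1,2,0⟩ g-->⟨2,0⟩
  composite₁ = ⟨0 2; 0 0⟩
2) trace h;k:
  e0=⟨1,0⟩ h-->⟨1,2⟩ k-->⟨0,0⟩
  e1=⟨0,1⟩ h-->⟨2,2⟩ k-->⟨2,0⟩
  composite₂ = ⟨0 2; 0 0⟩
Equal? YES — commutes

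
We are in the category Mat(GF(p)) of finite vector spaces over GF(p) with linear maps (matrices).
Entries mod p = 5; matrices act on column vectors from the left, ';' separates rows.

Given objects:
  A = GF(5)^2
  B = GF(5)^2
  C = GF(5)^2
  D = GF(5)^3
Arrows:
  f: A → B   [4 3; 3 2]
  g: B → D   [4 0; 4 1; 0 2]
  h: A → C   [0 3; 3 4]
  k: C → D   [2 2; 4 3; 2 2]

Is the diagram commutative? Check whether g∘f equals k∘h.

Along f;g (path 1):
  e0=⟨1,0⟩ f→⟨4,3⟩ g→⟨1,4,1⟩
  e1=⟨0,1⟩ f→⟨3,2⟩ g→⟨2,4,4⟩
  result₁ = [1 2; 4 4; 1 4]
Along h;k (path 2):
  e0=⟨1,0⟩ h→⟨0,3⟩ k→⟨1,4,1⟩
  e1=⟨0,1⟩ h→⟨3,4⟩ k→⟨4,4,4⟩
  result₂ = [1 4; 4 4; 1 4]
Equal? NO — does not commute

Answer: DOES NOT COMMUTE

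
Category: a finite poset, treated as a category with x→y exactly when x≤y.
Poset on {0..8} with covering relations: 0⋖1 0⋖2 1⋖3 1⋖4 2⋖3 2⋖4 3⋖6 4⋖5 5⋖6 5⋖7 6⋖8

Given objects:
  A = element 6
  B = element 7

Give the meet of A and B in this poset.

Answer: A∧B = 5

Trace:
Common predecessors of 6,7: {0,1,2,4,5}
  0 ≤ 5
  1 ≤ 5
  2 ≤ 5
  4 ≤ 5
  5 ≤ 5
glb = 5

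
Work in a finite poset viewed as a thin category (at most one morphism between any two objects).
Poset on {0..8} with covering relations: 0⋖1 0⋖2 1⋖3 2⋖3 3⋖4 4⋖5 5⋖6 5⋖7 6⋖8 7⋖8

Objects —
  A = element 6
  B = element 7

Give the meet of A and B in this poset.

Answer: A∧B = 5

Work:
{x : x<=A ∧ x<=B} = {0,1,2,3,4,5}  (A=6, B=7)
  0 <= 5
  1 <= 5
  2 <= 5
  3 <= 5
  4 <= 5
  5 <= 5
glb = 5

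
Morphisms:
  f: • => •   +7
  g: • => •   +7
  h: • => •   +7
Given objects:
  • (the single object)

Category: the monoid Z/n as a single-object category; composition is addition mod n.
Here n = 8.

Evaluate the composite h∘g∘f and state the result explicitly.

Answer: +5

Trace:
  0 +7≡7 +7≡6 +7≡5  (mod 8)
result: +5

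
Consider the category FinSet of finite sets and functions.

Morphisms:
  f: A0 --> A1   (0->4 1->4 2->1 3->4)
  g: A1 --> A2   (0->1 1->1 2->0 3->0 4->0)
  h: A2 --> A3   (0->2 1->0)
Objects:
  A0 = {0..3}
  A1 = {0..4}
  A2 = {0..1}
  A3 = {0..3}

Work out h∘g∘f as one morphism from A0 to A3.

  0 f-->4 g-->0 h-->2
  1 f-->4 g-->0 h-->2
  2 f-->1 g-->1 h-->0
  3 f-->4 g-->0 h-->2
⟦path⟧: (0->2 1->2 2->0 3->2)

Answer: (0->2 1->2 2->0 3->2)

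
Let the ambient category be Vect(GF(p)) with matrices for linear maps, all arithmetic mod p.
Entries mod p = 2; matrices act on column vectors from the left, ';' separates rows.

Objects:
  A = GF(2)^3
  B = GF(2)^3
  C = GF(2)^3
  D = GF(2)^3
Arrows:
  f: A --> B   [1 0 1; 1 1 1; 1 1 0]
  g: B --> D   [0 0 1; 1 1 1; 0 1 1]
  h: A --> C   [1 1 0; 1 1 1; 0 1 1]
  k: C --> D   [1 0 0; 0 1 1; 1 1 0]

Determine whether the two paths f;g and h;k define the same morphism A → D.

1) trace f;g:
  e0=[1,0,0] f-->[1,1,1] g-->[1,1,0]
  e1=[0,1,0] f-->[0,1,1] g-->[1,0,0]
  e2=[0,0,1] f-->[1,1,0] g-->[0,0,1]
  composite₁ = [1 1 0; 1 0 0; 0 0 1]
2) trace h;k:
  e0=[1,0,0] h-->[1,1,0] k-->[1,1,0]
  e1=[0,1,0] h-->[1,1,1] k-->[1,0,0]
  e2=[0,0,1] h-->[0,1,1] k-->[0,0,1]
  composite₂ = [1 1 0; 1 0 0; 0 0 1]
Equal? YES — commutes

Answer: COMMUTES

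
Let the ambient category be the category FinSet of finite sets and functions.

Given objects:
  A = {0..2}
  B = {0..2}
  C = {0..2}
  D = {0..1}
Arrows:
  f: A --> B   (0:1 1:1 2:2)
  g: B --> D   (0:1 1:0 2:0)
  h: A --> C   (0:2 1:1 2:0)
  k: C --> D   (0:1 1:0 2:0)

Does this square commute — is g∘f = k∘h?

1) trace f;g:
  0 f-->1 g-->0
  1 f-->1 g-->0
  2 f-->2 g-->0
  result₁ = (0:0 1:0 2:0)
2) trace h;k:
  0 h-->2 k-->0
  1 h-->1 k-->0
  2 h-->0 k-->1
  result₂ = (0:0 1:0 2:1)
Equal? distinct morphisms ✗

Answer: DOES NOT COMMUTE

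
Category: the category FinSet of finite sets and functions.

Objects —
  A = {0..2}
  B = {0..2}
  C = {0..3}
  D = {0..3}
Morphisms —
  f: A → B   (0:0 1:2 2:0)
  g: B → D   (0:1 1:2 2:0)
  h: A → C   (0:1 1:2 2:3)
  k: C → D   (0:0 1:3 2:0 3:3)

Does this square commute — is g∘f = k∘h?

Answer: DOES NOT COMMUTE

Derivation:
Along f;g (path 1):
  0 f→0 g→1
  1 f→2 g→0
  2 f→0 g→1
  composite₁ = (0:1 1:0 2:1)
Along h;k (path 2):
  0 h→1 k→3
  1 h→2 k→0
  2 h→3 k→3
  composite₂ = (0:3 1:0 2:3)
Equal? differ; not commutative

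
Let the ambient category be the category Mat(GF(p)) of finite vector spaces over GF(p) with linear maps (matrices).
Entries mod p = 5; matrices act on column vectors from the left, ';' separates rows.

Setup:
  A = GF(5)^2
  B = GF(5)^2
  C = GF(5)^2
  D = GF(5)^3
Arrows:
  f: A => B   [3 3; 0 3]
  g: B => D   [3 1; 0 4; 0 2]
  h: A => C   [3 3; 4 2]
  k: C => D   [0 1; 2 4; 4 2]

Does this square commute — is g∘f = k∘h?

Answer: DOES NOT COMMUTE

Derivation:
Along f;g (path 1):
  e0=[1,0] f=>[3,0] g=>[4,0,0]
  e1=[0,1] f=>[3,3] g=>[2,2,1]
  ⟦path⟧₁ = [4 2; 0 2; 0 1]
Along h;k (path 2):
  e0=[1,0] h=>[3,4] k=>[4,2,0]
  e1=[0,1] h=>[3,2] k=>[2,4,1]
  ⟦path⟧₂ = [4 2; 2 4; 0 1]
Equal? NO — does not commute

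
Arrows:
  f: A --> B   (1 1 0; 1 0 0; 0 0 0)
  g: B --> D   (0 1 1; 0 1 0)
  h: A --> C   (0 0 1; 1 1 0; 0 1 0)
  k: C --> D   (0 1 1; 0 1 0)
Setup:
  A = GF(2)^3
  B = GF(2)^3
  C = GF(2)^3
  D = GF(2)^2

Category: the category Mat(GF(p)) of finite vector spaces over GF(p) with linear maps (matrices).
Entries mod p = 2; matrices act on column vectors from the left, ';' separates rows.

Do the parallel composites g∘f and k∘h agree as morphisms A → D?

Answer: DOES NOT COMMUTE

Derivation:
Path 1 = f;g:
  e0=[1,0,0] f-->[1,1,0] g-->[1,1]
  e1=[0,1,0] f-->[1,0,0] g-->[0,0]
  e2=[0,0,1] f-->[0,0,0] g-->[0,0]
  composite₁ = (1 0 0; 1 0 0)
Path 2 = h;k:
  e0=[1,0,0] h-->[0,1,0] k-->[1,1]
  e1=[0,1,0] h-->[0,1,1] k-->[0,1]
  e2=[0,0,1] h-->[1,0,0] k-->[0,0]
  composite₂ = (1 0 0; 1 1 0)
Equal? distinct morphisms ✗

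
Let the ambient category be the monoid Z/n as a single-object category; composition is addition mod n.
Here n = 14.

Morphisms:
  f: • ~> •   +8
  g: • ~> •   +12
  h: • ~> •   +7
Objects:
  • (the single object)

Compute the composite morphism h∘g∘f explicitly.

Answer: +13

Trace:
  0 +8≡8 +12≡6 +7≡13  (mod 14)
composite: +13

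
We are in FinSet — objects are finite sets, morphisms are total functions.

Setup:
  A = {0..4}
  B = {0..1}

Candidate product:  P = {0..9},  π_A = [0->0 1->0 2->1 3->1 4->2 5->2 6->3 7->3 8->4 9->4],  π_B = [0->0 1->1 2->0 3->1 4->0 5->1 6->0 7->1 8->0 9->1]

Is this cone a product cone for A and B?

Answer: VALID PRODUCT

Trace:
|A|·|B| = 5·2 = 10;  |P| = 10
Check the pairing map k ↦ (π_A(k), π_B(k)):
  0 -> (0,0)
  1 -> (0,1)
  2 -> (1,0)
  3 -> (1,1)
  4 -> (2,0)
  5 -> (2,1)
  6 -> (3,0)
  7 -> (3,1)
  8 -> (4,0)
  9 -> (4,1)
distinct pairs in image: 10 / 10 needed
  → bijection onto A×B; projections well-typed.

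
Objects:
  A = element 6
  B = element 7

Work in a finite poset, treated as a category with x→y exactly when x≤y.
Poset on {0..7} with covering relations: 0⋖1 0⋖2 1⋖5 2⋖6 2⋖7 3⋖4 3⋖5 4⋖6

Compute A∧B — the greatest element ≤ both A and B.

Answer: A∧B = 2

Work:
{x : x≤A ∧ x≤B} = {0,2}  (A=6, B=7)
  0 ≤ 2
  2 ≤ 2
glb = 2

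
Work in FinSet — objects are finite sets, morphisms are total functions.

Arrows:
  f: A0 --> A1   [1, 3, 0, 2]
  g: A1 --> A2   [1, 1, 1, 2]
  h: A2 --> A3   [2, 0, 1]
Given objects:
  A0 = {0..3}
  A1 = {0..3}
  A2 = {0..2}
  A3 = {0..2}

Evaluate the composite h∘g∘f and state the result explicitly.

Answer: [0, 1, 0, 0]

Derivation:
  0 f-->1 g-->1 h-->0
  1 f-->3 g-->2 h-->1
  2 f-->0 g-->1 h-->0
  3 f-->2 g-->1 h-->0
⟦path⟧: [0, 1, 0, 0]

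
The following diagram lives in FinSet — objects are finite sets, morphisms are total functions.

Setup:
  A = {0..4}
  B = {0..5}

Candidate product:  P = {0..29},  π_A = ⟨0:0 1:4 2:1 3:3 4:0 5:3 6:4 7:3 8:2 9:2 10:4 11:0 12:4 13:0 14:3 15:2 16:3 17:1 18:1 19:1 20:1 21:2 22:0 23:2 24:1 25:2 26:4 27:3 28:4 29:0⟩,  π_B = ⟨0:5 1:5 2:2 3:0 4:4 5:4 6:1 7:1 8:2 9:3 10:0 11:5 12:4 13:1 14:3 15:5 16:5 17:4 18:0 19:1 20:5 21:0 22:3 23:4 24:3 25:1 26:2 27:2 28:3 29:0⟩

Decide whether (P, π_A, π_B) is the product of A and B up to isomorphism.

|A|·|B| = 5·6 = 30;  |P| = 30
Check the pairing map k ↦ (π_A(k), π_B(k)):
  0 : (0,5)
  1 : (4,5)
  2 : (1,2)
  3 : (3,0)
  4 : (0,4)
  5 : (3,4)
  6 : (4,1)
  7 : (3,1)
  8 : (2,2)
  9 : (2,3)
  10 : (4,0)
  11 : (0,5)  ✗ repeats pair of k=0
  12 : (4,4)
  13 : (0,1)
  14 : (3,3)
  15 : (2,5)
  16 : (3,5)
  17 : (1,4)
  18 : (1,0)
  19 : (1,1)
  20 : (1,5)
  21 : (2,0)
  22 : (0,3)
  23 : (2,4)
  24 : (1,3)
  25 : (2,1)
  26 : (4,2)
  27 : (3,2)
  28 : (4,3)
  29 : (0,0)
distinct pairs in image: 29 / 30 needed
  → (0,5) hit at k=0 and k=11

Answer: NOT A VALID PRODUCT — duplicate pair at indices 11,0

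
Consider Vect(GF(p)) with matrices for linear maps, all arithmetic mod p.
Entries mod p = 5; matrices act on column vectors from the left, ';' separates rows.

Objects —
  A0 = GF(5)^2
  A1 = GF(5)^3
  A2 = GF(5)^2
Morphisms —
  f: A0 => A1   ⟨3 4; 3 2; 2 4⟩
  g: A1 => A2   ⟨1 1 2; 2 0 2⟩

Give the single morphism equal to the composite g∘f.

Answer: ⟨0 4; 0 1⟩

Derivation:
  e0=[1,0] f=>[3,3,2] g=>[0,0]
  e1=[0,1] f=>[4,2,4] g=>[4,1]
result: ⟨0 4; 0 1⟩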